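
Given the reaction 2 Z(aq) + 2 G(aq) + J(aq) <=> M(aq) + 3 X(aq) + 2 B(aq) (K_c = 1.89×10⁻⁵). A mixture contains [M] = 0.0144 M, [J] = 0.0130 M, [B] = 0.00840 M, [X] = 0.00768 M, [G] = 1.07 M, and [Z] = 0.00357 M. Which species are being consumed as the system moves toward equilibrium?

Q_c = [M]·[X]³·[B]² / ([Z]²·[G]²·[J]) = (0.0144)·(0.00768)³·(0.00840)² / ((0.00357)²·(1.07)²·(0.0130)) = 2.43×10⁻⁶
Q_c = 2.43×10⁻⁶ < K_c = 1.89×10⁻⁵: net forward reaction.

Z, G, J (reactants)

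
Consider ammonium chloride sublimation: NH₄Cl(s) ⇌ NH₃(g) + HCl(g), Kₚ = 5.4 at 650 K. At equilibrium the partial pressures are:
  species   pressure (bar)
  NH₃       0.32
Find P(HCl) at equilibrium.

(NH₄Cl is a pure solid — omitted from Kₚ.)
At equilibrium, Kₚ = P(NH₃)·P(HCl) = 5.4.
(0.32)·(P(HCl)) = 5.4
P(HCl) = 16.9 = 17 bar

P(HCl) = 17 bar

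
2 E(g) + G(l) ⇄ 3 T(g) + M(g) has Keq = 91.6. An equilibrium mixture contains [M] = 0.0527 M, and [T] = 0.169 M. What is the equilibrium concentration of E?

(G is a pure liquid — omitted from Keq.)
At equilibrium, Keq = [T]³·[M] / [E]² = 91.6.
(0.169)³·(0.0527) / ([E])² = 91.6
[E]² = 2.78×10⁻⁶ ⇒ [E] = 0.00167 M

[E] = 0.00167 M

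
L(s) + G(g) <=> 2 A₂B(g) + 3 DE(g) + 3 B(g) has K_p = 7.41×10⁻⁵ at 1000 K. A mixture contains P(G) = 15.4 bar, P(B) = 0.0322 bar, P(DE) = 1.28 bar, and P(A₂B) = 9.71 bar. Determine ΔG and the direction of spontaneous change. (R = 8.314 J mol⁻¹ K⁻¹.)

(L is a pure solid — omitted from Q_p.)
Q_p = P(A₂B)²·P(DE)³·P(B)³ / P(G) = (9.71)²·(1.28)³·(0.0322)³ / (15.4) = 4.29×10⁻⁴
ΔG = RT ln(Q_p/K_p) = (8.314 J mol⁻¹ K⁻¹)(1000 K) × ln(4.29×10⁻⁴/7.41×10⁻⁵)
   = (8.314 kJ/mol)(1.756) = 14.6 kJ/mol
ΔG > 0, so the forward reaction is non-spontaneous (proceeds in reverse).

ΔG = 14.6 kJ/mol; the forward reaction is non-spontaneous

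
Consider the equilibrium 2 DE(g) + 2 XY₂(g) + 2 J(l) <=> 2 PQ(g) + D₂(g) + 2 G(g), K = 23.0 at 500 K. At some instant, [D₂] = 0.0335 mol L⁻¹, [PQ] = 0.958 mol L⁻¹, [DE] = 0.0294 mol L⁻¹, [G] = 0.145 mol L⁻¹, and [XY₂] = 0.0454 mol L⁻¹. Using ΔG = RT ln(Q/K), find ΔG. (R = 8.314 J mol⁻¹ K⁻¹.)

(J is a pure liquid — omitted from Q.)
Q = [PQ]²·[D₂]·[G]² / ([DE]²·[XY₂]²) = (0.958)²·(0.0335)·(0.145)² / ((0.0294)²·(0.0454)²) = 363
ΔG = RT ln(Q/K) = (8.314 J mol⁻¹ K⁻¹)(500 K) × ln(363/23.0)
   = (4.157 kJ/mol)(2.759) = 11.5 kJ/mol
ΔG > 0, so the forward reaction is non-spontaneous (proceeds in reverse).

ΔG = 11.5 kJ/mol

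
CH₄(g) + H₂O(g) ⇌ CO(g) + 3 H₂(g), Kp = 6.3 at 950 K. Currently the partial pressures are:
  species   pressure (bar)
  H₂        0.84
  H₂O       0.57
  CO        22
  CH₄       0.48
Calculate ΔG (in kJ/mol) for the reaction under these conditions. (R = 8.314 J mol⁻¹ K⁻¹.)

ΔG = 16.0 kJ/mol

Qp = P(CO)·P(H₂)³ / (P(CH₄)·P(H₂O)) = (22)·(0.84)³ / ((0.48)·(0.57)) = 47.7
ΔG = RT ln(Qp/Kp) = (8.314 J mol⁻¹ K⁻¹)(950 K) × ln(47.7/6.3)
   = (7.898 kJ/mol)(2.024) = 16.0 kJ/mol
ΔG > 0, so the forward reaction is non-spontaneous (proceeds in reverse).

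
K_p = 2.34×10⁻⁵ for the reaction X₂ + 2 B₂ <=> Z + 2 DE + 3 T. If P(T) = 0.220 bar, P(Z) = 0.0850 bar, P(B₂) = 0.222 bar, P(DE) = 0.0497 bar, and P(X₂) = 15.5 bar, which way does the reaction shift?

forward (toward products)

Q_p = P(Z)·P(DE)²·P(T)³ / (P(X₂)·P(B₂)²) = (0.0850)·(0.0497)²·(0.220)³ / ((15.5)·(0.222)²) = 2.93×10⁻⁶
Q_p = 2.93×10⁻⁶ < K_p = 2.34×10⁻⁵, so the forward reaction proceeds.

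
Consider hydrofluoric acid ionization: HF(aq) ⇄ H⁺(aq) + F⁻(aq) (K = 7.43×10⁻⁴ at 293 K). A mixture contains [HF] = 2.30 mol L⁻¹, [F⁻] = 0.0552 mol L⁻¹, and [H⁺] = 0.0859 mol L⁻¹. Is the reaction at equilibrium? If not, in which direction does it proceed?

toward reactants

Q = [H⁺]·[F⁻] / [HF] = (0.0859)·(0.0552) / (2.30) = 0.00206
Q = 0.00206 > K = 7.43×10⁻⁴, so the reverse reaction proceeds.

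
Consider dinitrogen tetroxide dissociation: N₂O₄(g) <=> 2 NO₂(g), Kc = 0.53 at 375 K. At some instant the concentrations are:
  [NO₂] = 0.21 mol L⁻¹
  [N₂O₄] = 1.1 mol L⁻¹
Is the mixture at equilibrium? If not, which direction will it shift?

no; Q < K, reaction proceeds forward

Qc = [NO₂]² / [N₂O₄] = (0.21)² / (1.1) = 0.040
Qc = 0.040 < Kc = 0.53: net forward reaction.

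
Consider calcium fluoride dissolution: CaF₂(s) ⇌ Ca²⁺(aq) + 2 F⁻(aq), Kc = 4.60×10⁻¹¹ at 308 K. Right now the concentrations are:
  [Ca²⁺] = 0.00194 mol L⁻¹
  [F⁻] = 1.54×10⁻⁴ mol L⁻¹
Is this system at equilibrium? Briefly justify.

yes, at equilibrium

(CaF₂ is a pure solid — omitted from Qc.)
Qc = [Ca²⁺]·[F⁻]² = (0.00194)·(1.54×10⁻⁴)² = 4.60×10⁻¹¹
Qc = 4.60×10⁻¹¹ = Kc; the system is at equilibrium.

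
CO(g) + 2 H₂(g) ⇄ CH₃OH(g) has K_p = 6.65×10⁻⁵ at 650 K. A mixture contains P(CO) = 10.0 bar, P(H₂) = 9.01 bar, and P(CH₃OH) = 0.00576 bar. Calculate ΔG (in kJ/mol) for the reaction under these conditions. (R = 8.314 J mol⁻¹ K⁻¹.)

Q_p = P(CH₃OH) / (P(CO)·P(H₂)²) = (0.00576) / ((10.0)·(9.01)²) = 7.10×10⁻⁶
ΔG = RT ln(Q_p/K_p) = (8.314 J mol⁻¹ K⁻¹)(650 K) × ln(7.10×10⁻⁶/6.65×10⁻⁵)
   = (5.404 kJ/mol)(-2.237) = -12.1 kJ/mol
ΔG < 0, so the forward reaction is spontaneous (proceeds forward).

ΔG = -12.1 kJ/mol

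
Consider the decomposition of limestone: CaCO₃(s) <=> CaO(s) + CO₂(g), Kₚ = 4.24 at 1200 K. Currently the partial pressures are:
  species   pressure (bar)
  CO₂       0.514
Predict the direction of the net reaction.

(CaCO₃, CaO are pure solids — omitted from Qₚ.)
Qₚ = P(CO₂) = 0.514
Qₚ = 0.514 < Kₚ = 4.24, so the forward reaction proceeds.

in the forward direction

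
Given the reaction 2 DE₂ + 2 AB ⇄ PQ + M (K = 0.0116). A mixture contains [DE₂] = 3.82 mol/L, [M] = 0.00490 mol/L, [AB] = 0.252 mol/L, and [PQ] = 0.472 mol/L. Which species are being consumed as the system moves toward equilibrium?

DE₂, AB (reactants)

Q = [PQ]·[M] / ([DE₂]²·[AB]²) = (0.472)·(0.00490) / ((3.82)²·(0.252)²) = 0.00250
Q = 0.00250 < K = 0.0116: net forward reaction.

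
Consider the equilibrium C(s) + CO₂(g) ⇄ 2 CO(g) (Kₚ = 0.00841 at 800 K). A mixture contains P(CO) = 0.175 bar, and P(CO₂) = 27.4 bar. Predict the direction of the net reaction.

toward products

(C is a pure solid — omitted from Qₚ.)
Qₚ = P(CO)² / P(CO₂) = (0.175)² / (27.4) = 0.00112
Qₚ = 0.00112 < Kₚ = 0.00841, so the forward reaction proceeds.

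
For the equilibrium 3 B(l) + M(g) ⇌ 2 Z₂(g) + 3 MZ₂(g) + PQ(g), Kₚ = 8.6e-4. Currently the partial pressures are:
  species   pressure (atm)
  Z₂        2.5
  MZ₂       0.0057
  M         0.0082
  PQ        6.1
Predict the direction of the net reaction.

neither direction; the system is at equilibrium

(B is a pure liquid — omitted from Qₚ.)
Qₚ = P(Z₂)²·P(MZ₂)³·P(PQ) / P(M) = (2.5)²·(0.0057)³·(6.1) / (0.0082) = 8.6e-4
Qₚ = 8.6e-4 = Kₚ, so the system is already at equilibrium.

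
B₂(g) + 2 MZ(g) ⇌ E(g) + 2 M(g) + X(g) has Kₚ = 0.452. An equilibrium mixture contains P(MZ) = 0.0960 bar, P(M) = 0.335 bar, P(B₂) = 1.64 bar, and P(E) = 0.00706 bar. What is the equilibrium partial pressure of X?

P(X) = 8.62 bar

At equilibrium, Kₚ = P(E)·P(M)²·P(X) / (P(B₂)·P(MZ)²) = 0.452.
(0.00706)·(0.335)²·(P(X)) / ((1.64)·(0.0960)²) = 0.452
P(X) = 8.62 bar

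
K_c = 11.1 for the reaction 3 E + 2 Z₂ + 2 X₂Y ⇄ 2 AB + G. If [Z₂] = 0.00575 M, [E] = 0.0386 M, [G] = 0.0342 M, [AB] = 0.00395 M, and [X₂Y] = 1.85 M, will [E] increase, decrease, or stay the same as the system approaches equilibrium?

Q_c = [AB]²·[G] / ([E]³·[Z₂]²·[X₂Y]²) = (0.00395)²·(0.0342) / ((0.0386)³·(0.00575)²·(1.85)²) = 82.0
Q_c = 82.0 > K_c = 11.1: net reverse reaction.
E is a reactant, so it increases.

increase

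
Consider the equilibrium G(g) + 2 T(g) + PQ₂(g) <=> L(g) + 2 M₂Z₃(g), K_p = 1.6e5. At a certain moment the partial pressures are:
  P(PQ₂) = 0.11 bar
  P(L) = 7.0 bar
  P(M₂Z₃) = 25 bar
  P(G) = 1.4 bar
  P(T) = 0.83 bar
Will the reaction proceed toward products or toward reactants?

Q_p = P(L)·P(M₂Z₃)² / (P(G)·P(T)²·P(PQ₂)) = (7.0)·(25)² / ((1.4)·(0.83)²·(0.11)) = 41000
Q_p = 41000 < K_p = 1.6e5, so the forward reaction proceeds.

in the forward direction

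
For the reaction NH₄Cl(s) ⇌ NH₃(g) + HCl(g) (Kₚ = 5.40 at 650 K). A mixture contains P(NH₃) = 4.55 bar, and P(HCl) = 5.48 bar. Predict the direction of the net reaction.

reverse (toward reactants)

(NH₄Cl is a pure solid — omitted from Qₚ.)
Qₚ = P(NH₃)·P(HCl) = (4.55)·(5.48) = 24.9
Qₚ = 24.9 > Kₚ = 5.40, so the reverse reaction proceeds.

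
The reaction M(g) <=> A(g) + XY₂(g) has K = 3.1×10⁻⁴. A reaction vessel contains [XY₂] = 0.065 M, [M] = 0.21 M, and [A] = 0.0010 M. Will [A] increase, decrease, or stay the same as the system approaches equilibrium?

stay the same

Q = [A]·[XY₂] / [M] = (0.0010)·(0.065) / (0.21) = 3.1×10⁻⁴
Q = 3.1×10⁻⁴ = K; the system is at equilibrium.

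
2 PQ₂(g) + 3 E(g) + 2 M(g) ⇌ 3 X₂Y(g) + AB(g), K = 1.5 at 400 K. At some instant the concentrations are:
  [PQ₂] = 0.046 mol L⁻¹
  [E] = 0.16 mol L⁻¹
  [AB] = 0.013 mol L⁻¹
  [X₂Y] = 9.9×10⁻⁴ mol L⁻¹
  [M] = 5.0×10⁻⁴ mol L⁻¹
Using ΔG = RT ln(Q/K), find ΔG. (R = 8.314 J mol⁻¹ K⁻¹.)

Q = [X₂Y]³·[AB] / ([PQ₂]²·[E]³·[M]²) = (9.9×10⁻⁴)³·(0.013) / ((0.046)²·(0.16)³·(5.0×10⁻⁴)²) = 5.82
ΔG = RT ln(Q/K) = (8.314 J mol⁻¹ K⁻¹)(400 K) × ln(5.82/1.5)
   = (3.326 kJ/mol)(1.356) = 4.51 kJ/mol
ΔG > 0, so the forward reaction is non-spontaneous (proceeds in reverse).

ΔG = 4.51 kJ/mol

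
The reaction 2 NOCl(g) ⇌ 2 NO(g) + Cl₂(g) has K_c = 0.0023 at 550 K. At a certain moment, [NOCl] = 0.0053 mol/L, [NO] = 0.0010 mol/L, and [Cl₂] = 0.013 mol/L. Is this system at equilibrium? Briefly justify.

no; Q < K, reaction proceeds forward

Q_c = [NO]²·[Cl₂] / [NOCl]² = (0.0010)²·(0.013) / (0.0053)² = 4.6×10⁻⁴
Q_c = 4.6×10⁻⁴ < K_c = 0.0023: net forward reaction.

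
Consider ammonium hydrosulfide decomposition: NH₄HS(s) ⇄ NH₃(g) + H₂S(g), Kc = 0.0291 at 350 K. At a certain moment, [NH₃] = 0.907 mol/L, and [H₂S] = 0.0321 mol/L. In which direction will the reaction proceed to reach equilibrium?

(NH₄HS is a pure solid — omitted from Qc.)
Qc = [NH₃]·[H₂S] = (0.907)·(0.0321) = 0.0291
Qc = 0.0291 = Kc, so the system is already at equilibrium.

no net change (already at equilibrium)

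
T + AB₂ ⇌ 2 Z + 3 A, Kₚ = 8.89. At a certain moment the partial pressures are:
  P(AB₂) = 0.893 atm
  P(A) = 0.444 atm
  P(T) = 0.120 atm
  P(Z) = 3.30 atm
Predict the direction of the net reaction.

at equilibrium

Qₚ = P(Z)²·P(A)³ / (P(T)·P(AB₂)) = (3.30)²·(0.444)³ / ((0.120)·(0.893)) = 8.89
Qₚ = 8.89 = Kₚ, so the system is already at equilibrium.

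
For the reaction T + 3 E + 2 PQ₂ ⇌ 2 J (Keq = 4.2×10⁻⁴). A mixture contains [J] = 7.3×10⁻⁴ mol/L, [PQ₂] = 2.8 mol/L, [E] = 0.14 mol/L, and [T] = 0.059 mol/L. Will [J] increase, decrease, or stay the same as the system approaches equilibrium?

Q = [J]² / ([T]·[E]³·[PQ₂]²) = (7.3×10⁻⁴)² / ((0.059)·(0.14)³·(2.8)²) = 4.2×10⁻⁴
Q = 4.2×10⁻⁴ = Keq; the system is at equilibrium.

stay the same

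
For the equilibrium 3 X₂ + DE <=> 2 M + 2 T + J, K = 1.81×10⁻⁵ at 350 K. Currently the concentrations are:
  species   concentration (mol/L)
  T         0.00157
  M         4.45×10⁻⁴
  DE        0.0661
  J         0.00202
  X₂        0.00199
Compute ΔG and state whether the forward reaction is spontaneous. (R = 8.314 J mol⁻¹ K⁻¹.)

Q = [M]²·[T]²·[J] / ([X₂]³·[DE]) = (4.45×10⁻⁴)²·(0.00157)²·(0.00202) / ((0.00199)³·(0.0661)) = 1.89×10⁻⁶
ΔG = RT ln(Q/K) = (8.314 J mol⁻¹ K⁻¹)(350 K) × ln(1.89×10⁻⁶/1.81×10⁻⁵)
   = (2.910 kJ/mol)(-2.259) = -6.57 kJ/mol
ΔG < 0, so the forward reaction is spontaneous (proceeds forward).

ΔG = -6.57 kJ/mol; the forward reaction is spontaneous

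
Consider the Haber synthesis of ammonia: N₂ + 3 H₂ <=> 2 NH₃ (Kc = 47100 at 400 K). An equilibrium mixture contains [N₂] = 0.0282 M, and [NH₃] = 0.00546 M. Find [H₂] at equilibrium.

[H₂] = 0.00282 M

At equilibrium, Kc = [NH₃]² / ([N₂]·[H₂]³) = 47100.
(0.00546)² / ((0.0282)·([H₂])³) = 47100
[H₂]³ = 2.24×10⁻⁸ ⇒ [H₂] = 0.00282 M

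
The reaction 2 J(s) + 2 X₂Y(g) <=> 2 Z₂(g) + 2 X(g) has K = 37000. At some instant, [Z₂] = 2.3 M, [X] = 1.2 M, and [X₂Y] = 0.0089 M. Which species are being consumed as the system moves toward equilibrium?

Z₂, X (products)

(J is a pure solid — omitted from Q.)
Q = [Z₂]²·[X]² / [X₂Y]² = (2.3)²·(1.2)² / (0.0089)² = 96000
Q = 96000 > K = 37000: net reverse reaction.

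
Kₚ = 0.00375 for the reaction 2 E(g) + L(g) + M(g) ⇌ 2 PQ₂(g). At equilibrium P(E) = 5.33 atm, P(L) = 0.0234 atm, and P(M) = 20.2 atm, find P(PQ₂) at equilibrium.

At equilibrium, Kₚ = P(PQ₂)² / (P(E)²·P(L)·P(M)) = 0.00375.
(P(PQ₂))² / ((5.33)²·(0.0234)·(20.2)) = 0.00375
P(PQ₂)² = 0.0504 ⇒ P(PQ₂) = 0.224 atm

P(PQ₂) = 0.224 atm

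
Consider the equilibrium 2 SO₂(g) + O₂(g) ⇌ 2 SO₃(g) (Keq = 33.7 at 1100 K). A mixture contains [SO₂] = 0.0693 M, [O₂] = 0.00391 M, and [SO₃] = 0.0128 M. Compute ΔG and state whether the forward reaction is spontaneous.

Q = [SO₃]² / ([SO₂]²·[O₂]) = (0.0128)² / ((0.0693)²·(0.00391)) = 8.73
ΔG = RT ln(Q/Keq) = (8.314 J mol⁻¹ K⁻¹)(1100 K) × ln(8.73/33.7)
   = (9.145 kJ/mol)(-1.351) = -12.4 kJ/mol
ΔG < 0, so the forward reaction is spontaneous (proceeds forward).

ΔG = -12.4 kJ/mol; the forward reaction is spontaneous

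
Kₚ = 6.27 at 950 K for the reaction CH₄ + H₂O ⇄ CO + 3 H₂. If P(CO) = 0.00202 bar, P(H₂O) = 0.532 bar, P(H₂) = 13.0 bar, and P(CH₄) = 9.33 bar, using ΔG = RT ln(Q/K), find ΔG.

ΔG = -15.4 kJ/mol

Qₚ = P(CO)·P(H₂)³ / (P(CH₄)·P(H₂O)) = (0.00202)·(13.0)³ / ((9.33)·(0.532)) = 0.894
ΔG = RT ln(Qₚ/Kₚ) = (8.314 J mol⁻¹ K⁻¹)(950 K) × ln(0.894/6.27)
   = (7.898 kJ/mol)(-1.948) = -15.4 kJ/mol
ΔG < 0, so the forward reaction is spontaneous (proceeds forward).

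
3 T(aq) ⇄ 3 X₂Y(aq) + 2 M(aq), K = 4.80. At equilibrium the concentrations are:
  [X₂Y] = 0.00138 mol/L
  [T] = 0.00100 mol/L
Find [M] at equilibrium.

[M] = 1.35 mol/L

At equilibrium, K = [X₂Y]³·[M]² / [T]³ = 4.80.
(0.00138)³·([M])² / (0.00100)³ = 4.80
[M]² = 1.83 ⇒ [M] = 1.35 mol/L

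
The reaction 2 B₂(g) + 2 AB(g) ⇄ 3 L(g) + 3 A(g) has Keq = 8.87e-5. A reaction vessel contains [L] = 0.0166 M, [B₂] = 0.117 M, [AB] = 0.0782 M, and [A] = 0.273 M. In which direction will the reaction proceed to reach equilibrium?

Q = [L]³·[A]³ / ([B₂]²·[AB]²) = (0.0166)³·(0.273)³ / ((0.117)²·(0.0782)²) = 0.00111
Q = 0.00111 > Keq = 8.87e-5, so the reverse reaction proceeds.

in the reverse direction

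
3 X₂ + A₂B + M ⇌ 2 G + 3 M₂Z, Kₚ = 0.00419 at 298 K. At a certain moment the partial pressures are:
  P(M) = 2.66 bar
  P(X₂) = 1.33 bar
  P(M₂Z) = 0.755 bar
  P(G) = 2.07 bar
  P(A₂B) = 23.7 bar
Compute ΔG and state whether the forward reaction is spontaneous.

ΔG = 2.69 kJ/mol; the forward reaction is non-spontaneous

Qₚ = P(G)²·P(M₂Z)³ / (P(X₂)³·P(A₂B)·P(M)) = (2.07)²·(0.755)³ / ((1.33)³·(23.7)·(2.66)) = 0.0124
ΔG = RT ln(Qₚ/Kₚ) = (8.314 J mol⁻¹ K⁻¹)(298 K) × ln(0.0124/0.00419)
   = (2.478 kJ/mol)(1.085) = 2.69 kJ/mol
ΔG > 0, so the forward reaction is non-spontaneous (proceeds in reverse).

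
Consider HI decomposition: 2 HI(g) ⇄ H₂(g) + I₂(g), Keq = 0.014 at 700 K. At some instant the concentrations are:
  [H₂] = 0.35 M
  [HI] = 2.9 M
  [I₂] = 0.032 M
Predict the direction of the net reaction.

to the right

Q = [H₂]·[I₂] / [HI]² = (0.35)·(0.032) / (2.9)² = 0.0013
Q = 0.0013 < Keq = 0.014, so the forward reaction proceeds.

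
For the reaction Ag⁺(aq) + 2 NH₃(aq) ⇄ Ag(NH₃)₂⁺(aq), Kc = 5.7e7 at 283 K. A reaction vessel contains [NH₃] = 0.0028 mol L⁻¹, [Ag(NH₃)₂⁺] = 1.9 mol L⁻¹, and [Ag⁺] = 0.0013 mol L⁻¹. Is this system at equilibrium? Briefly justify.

Qc = [Ag(NH₃)₂⁺] / ([Ag⁺]·[NH₃]²) = (1.9) / ((0.0013)·(0.0028)²) = 1.9e8
Qc = 1.9e8 > Kc = 5.7e7: net reverse reaction.

no; Q > K, reaction proceeds in reverse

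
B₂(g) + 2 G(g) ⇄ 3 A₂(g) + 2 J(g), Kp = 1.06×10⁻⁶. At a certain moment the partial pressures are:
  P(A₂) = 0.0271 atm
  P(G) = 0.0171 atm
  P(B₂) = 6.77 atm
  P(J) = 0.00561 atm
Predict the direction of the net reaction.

Qp = P(A₂)³·P(J)² / (P(B₂)·P(G)²) = (0.0271)³·(0.00561)² / ((6.77)·(0.0171)²) = 3.16×10⁻⁷
Qp = 3.16×10⁻⁷ < Kp = 1.06×10⁻⁶, so the forward reaction proceeds.

forward (toward products)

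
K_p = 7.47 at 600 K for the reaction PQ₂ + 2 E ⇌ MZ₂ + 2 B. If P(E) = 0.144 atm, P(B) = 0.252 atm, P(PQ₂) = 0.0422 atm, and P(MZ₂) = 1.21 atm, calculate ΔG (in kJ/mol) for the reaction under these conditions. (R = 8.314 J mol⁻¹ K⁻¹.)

ΔG = 12.3 kJ/mol

Q_p = P(MZ₂)·P(B)² / (P(PQ₂)·P(E)²) = (1.21)·(0.252)² / ((0.0422)·(0.144)²) = 87.8
ΔG = RT ln(Q_p/K_p) = (8.314 J mol⁻¹ K⁻¹)(600 K) × ln(87.8/7.47)
   = (4.988 kJ/mol)(2.464) = 12.3 kJ/mol
ΔG > 0, so the forward reaction is non-spontaneous (proceeds in reverse).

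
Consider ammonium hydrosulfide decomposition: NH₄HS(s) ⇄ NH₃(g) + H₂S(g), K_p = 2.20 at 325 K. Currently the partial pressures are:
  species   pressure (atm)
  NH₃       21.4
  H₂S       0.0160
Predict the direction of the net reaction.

in the forward direction

(NH₄HS is a pure solid — omitted from Q_p.)
Q_p = P(NH₃)·P(H₂S) = (21.4)·(0.0160) = 0.342
Q_p = 0.342 < K_p = 2.20, so the forward reaction proceeds.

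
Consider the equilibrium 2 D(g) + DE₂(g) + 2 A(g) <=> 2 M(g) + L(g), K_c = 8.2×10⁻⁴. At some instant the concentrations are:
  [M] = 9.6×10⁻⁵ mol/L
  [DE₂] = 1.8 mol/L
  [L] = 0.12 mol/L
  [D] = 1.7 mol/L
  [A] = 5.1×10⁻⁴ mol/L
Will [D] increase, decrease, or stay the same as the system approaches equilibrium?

stay the same

Q_c = [M]²·[L] / ([D]²·[DE₂]·[A]²) = (9.6×10⁻⁵)²·(0.12) / ((1.7)²·(1.8)·(5.1×10⁻⁴)²) = 8.2×10⁻⁴
Q_c = 8.2×10⁻⁴ = K_c; the system is at equilibrium.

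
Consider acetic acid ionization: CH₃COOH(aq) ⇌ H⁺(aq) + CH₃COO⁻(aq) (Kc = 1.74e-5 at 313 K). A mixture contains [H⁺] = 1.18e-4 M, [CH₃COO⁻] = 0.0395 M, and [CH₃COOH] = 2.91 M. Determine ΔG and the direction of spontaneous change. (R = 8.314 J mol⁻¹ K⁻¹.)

ΔG = -6.21 kJ/mol; the forward reaction is spontaneous

Qc = [H⁺]·[CH₃COO⁻] / [CH₃COOH] = (1.18e-4)·(0.0395) / (2.91) = 1.60e-6
ΔG = RT ln(Qc/Kc) = (8.314 J mol⁻¹ K⁻¹)(313 K) × ln(1.60e-6/1.74e-5)
   = (2.602 kJ/mol)(-2.386) = -6.21 kJ/mol
ΔG < 0, so the forward reaction is spontaneous (proceeds forward).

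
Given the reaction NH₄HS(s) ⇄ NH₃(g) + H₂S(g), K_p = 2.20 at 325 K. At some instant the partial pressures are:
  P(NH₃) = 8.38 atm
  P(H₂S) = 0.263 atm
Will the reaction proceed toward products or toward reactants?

no net change (already at equilibrium)

(NH₄HS is a pure solid — omitted from Q_p.)
Q_p = P(NH₃)·P(H₂S) = (8.38)·(0.263) = 2.20
Q_p = 2.20 = K_p, so the system is already at equilibrium.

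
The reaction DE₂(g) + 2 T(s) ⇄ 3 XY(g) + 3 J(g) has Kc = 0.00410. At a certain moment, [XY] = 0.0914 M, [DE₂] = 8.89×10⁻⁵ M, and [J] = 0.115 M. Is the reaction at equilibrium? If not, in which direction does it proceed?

to the left

(T is a pure solid — omitted from Qc.)
Qc = [XY]³·[J]³ / [DE₂] = (0.0914)³·(0.115)³ / (8.89×10⁻⁵) = 0.0131
Qc = 0.0131 > Kc = 0.00410, so the reverse reaction proceeds.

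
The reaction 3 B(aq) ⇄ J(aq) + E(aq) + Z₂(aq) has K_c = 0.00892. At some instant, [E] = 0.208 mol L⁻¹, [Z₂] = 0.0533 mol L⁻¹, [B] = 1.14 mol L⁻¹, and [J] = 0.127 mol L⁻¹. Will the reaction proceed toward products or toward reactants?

Q_c = [J]·[E]·[Z₂] / [B]³ = (0.127)·(0.208)·(0.0533) / (1.14)³ = 9.50×10⁻⁴
Q_c = 9.50×10⁻⁴ < K_c = 0.00892, so the forward reaction proceeds.

forward (toward products)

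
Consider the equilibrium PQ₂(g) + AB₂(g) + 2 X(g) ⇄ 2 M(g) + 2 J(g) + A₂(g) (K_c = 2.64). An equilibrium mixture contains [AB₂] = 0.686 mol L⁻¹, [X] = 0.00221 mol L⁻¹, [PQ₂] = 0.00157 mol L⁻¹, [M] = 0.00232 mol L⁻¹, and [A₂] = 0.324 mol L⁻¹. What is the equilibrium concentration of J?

At equilibrium, K_c = [M]²·[J]²·[A₂] / ([PQ₂]·[AB₂]·[X]²) = 2.64.
(0.00232)²·([J])²·(0.324) / ((0.00157)·(0.686)·(0.00221)²) = 2.64
[J]² = 0.00796 ⇒ [J] = 0.0892 mol L⁻¹

[J] = 0.0892 mol L⁻¹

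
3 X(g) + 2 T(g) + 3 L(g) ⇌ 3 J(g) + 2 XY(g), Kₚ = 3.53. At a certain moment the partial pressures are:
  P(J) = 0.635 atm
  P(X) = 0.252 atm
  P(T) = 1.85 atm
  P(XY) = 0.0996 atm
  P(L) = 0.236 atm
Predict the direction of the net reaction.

Qₚ = P(J)³·P(XY)² / (P(X)³·P(T)²·P(L)³) = (0.635)³·(0.0996)² / ((0.252)³·(1.85)²·(0.236)³) = 3.53
Qₚ = 3.53 = Kₚ, so the system is already at equilibrium.

at equilibrium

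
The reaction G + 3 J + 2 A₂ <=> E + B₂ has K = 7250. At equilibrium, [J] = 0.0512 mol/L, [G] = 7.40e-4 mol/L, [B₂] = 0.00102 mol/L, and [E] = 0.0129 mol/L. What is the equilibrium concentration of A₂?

[A₂] = 0.135 mol/L

At equilibrium, K = [E]·[B₂] / ([G]·[J]³·[A₂]²) = 7250.
(0.0129)·(0.00102) / ((7.40e-4)·(0.0512)³·([A₂])²) = 7250
[A₂]² = 0.0183 ⇒ [A₂] = 0.135 mol/L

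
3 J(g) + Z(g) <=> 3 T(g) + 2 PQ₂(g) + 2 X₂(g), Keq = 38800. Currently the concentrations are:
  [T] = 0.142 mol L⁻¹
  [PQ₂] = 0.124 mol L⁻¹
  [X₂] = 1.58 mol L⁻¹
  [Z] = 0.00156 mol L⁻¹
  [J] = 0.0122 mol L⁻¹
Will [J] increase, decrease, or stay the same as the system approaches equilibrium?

stay the same

Q = [T]³·[PQ₂]²·[X₂]² / ([J]³·[Z]) = (0.142)³·(0.124)²·(1.58)² / ((0.0122)³·(0.00156)) = 38800
Q = 38800 = Keq; the system is at equilibrium.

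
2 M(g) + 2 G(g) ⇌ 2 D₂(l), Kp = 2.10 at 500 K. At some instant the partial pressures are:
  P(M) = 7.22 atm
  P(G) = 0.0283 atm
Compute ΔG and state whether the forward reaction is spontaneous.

(D₂ is a pure liquid — omitted from Qp.)
Qp = 1 / (P(M)²·P(G)²) = 1 / ((7.22)²·(0.0283)²) = 24.0
ΔG = RT ln(Qp/Kp) = (8.314 J mol⁻¹ K⁻¹)(500 K) × ln(24.0/2.10)
   = (4.157 kJ/mol)(2.436) = 10.1 kJ/mol
ΔG > 0, so the forward reaction is non-spontaneous (proceeds in reverse).

ΔG = 10.1 kJ/mol; the forward reaction is non-spontaneous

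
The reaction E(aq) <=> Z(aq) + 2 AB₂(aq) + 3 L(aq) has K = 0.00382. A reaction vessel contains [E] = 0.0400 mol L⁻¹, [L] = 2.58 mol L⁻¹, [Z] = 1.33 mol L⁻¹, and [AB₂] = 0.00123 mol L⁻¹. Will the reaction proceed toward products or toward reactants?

Q = [Z]·[AB₂]²·[L]³ / [E] = (1.33)·(0.00123)²·(2.58)³ / (0.0400) = 8.64e-4
Q = 8.64e-4 < K = 0.00382, so the forward reaction proceeds.

to the right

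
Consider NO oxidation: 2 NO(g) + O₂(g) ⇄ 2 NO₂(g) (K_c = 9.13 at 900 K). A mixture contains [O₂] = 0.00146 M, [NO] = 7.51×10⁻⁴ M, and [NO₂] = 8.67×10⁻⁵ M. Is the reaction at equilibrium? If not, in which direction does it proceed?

Q_c = [NO₂]² / ([NO]²·[O₂]) = (8.67×10⁻⁵)² / ((7.51×10⁻⁴)²·(0.00146)) = 9.13
Q_c = 9.13 = K_c, so the system is already at equilibrium.

at equilibrium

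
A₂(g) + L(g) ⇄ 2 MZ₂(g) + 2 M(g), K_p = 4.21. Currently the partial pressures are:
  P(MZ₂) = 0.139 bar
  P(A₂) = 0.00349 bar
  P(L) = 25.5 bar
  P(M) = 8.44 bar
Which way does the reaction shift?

in the reverse direction

Q_p = P(MZ₂)²·P(M)² / (P(A₂)·P(L)) = (0.139)²·(8.44)² / ((0.00349)·(25.5)) = 15.5
Q_p = 15.5 > K_p = 4.21, so the reverse reaction proceeds.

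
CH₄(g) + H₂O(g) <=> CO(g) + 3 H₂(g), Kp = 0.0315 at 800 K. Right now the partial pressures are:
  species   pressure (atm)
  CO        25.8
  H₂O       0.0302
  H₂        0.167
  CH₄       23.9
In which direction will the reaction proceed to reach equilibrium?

Qp = P(CO)·P(H₂)³ / (P(CH₄)·P(H₂O)) = (25.8)·(0.167)³ / ((23.9)·(0.0302)) = 0.166
Qp = 0.166 > Kp = 0.0315, so the reverse reaction proceeds.

in the reverse direction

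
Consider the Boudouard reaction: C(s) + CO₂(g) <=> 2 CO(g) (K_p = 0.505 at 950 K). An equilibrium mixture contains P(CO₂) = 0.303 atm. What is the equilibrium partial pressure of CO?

(C is a pure solid — omitted from K_p.)
At equilibrium, K_p = P(CO)² / P(CO₂) = 0.505.
(P(CO))² / (0.303) = 0.505
P(CO)² = 0.153 ⇒ P(CO) = 0.391 atm

P(CO) = 0.391 atm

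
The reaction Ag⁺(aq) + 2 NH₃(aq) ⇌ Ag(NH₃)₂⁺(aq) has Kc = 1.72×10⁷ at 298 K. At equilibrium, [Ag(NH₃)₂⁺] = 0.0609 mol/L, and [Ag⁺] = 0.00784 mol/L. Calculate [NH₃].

At equilibrium, Kc = [Ag(NH₃)₂⁺] / ([Ag⁺]·[NH₃]²) = 1.72×10⁷.
(0.0609) / ((0.00784)·([NH₃])²) = 1.72×10⁷
[NH₃]² = 4.52×10⁻⁷ ⇒ [NH₃] = 6.72×10⁻⁴ mol/L

[NH₃] = 6.72×10⁻⁴ mol/L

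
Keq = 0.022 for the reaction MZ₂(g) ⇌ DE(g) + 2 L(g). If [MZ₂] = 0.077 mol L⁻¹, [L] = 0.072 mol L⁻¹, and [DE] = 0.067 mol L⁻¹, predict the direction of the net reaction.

Q = [DE]·[L]² / [MZ₂] = (0.067)·(0.072)² / (0.077) = 0.0045
Q = 0.0045 < Keq = 0.022, so the forward reaction proceeds.

toward products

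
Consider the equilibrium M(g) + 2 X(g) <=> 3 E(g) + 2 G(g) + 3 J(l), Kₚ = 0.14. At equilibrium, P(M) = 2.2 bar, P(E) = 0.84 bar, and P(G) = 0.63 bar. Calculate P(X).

P(X) = 0.87 bar

(J is a pure liquid — omitted from Kₚ.)
At equilibrium, Kₚ = P(E)³·P(G)² / (P(M)·P(X)²) = 0.14.
(0.84)³·(0.63)² / ((2.2)·(P(X))²) = 0.14
P(X)² = 0.764 ⇒ P(X) = 0.87 bar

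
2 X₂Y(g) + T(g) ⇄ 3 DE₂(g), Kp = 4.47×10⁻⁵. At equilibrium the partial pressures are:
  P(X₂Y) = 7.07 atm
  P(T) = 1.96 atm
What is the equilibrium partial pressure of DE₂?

P(DE₂) = 0.164 atm

At equilibrium, Kp = P(DE₂)³ / (P(X₂Y)²·P(T)) = 4.47×10⁻⁵.
(P(DE₂))³ / ((7.07)²·(1.96)) = 4.47×10⁻⁵
P(DE₂)³ = 0.00438 ⇒ P(DE₂) = 0.164 atm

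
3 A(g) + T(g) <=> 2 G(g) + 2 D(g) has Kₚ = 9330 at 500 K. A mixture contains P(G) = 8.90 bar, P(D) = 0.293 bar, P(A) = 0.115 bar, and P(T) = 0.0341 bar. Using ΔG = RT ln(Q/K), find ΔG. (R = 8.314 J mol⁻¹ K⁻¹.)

Qₚ = P(G)²·P(D)² / (P(A)³·P(T)) = (8.90)²·(0.293)² / ((0.115)³·(0.0341)) = 1.31×10⁵
ΔG = RT ln(Qₚ/Kₚ) = (8.314 J mol⁻¹ K⁻¹)(500 K) × ln(1.31×10⁵/9330)
   = (4.157 kJ/mol)(2.642) = 11.0 kJ/mol
ΔG > 0, so the forward reaction is non-spontaneous (proceeds in reverse).

ΔG = 11.0 kJ/mol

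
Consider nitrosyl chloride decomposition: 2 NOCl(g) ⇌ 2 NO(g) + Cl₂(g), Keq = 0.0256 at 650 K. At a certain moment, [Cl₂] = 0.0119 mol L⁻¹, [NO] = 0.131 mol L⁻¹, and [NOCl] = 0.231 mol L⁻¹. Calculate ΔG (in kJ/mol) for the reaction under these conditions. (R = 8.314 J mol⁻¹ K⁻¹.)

Q = [NO]²·[Cl₂] / [NOCl]² = (0.131)²·(0.0119) / (0.231)² = 0.00383
ΔG = RT ln(Q/Keq) = (8.314 J mol⁻¹ K⁻¹)(650 K) × ln(0.00383/0.0256)
   = (5.404 kJ/mol)(-1.900) = -10.3 kJ/mol
ΔG < 0, so the forward reaction is spontaneous (proceeds forward).

ΔG = -10.3 kJ/mol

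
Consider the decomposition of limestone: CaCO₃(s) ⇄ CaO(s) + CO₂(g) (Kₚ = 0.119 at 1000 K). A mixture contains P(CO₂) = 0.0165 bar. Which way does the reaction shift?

(CaCO₃, CaO are pure solids — omitted from Qₚ.)
Qₚ = P(CO₂) = 0.0165
Qₚ = 0.0165 < Kₚ = 0.119, so the forward reaction proceeds.

in the forward direction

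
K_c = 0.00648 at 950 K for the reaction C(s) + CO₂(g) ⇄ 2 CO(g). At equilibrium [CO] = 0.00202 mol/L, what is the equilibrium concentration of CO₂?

(C is a pure solid — omitted from K_c.)
At equilibrium, K_c = [CO]² / [CO₂] = 0.00648.
(0.00202)² / ([CO₂]) = 0.00648
[CO₂] = 6.30e-4 mol/L

[CO₂] = 6.30e-4 mol/L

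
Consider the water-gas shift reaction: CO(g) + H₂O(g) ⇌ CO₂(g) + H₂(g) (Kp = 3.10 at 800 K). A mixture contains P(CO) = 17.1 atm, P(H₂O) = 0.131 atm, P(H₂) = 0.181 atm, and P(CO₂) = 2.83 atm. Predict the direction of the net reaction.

forward (toward products)

Qp = P(CO₂)·P(H₂) / (P(CO)·P(H₂O)) = (2.83)·(0.181) / ((17.1)·(0.131)) = 0.229
Qp = 0.229 < Kp = 3.10, so the forward reaction proceeds.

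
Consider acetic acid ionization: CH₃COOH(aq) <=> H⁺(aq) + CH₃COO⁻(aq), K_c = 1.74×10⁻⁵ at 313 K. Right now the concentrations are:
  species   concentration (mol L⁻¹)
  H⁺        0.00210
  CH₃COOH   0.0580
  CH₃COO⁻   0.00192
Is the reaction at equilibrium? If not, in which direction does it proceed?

Q_c = [H⁺]·[CH₃COO⁻] / [CH₃COOH] = (0.00210)·(0.00192) / (0.0580) = 6.95×10⁻⁵
Q_c = 6.95×10⁻⁵ > K_c = 1.74×10⁻⁵, so the reverse reaction proceeds.

reverse (toward reactants)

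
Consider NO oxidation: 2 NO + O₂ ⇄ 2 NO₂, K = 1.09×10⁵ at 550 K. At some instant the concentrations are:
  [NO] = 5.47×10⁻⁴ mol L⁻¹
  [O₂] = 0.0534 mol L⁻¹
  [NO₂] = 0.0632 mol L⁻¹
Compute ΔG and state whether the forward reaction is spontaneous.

ΔG = 3.80 kJ/mol; the forward reaction is non-spontaneous

Q = [NO₂]² / ([NO]²·[O₂]) = (0.0632)² / ((5.47×10⁻⁴)²·(0.0534)) = 2.50×10⁵
ΔG = RT ln(Q/K) = (8.314 J mol⁻¹ K⁻¹)(550 K) × ln(2.50×10⁵/1.09×10⁵)
   = (4.573 kJ/mol)(0.8301) = 3.80 kJ/mol
ΔG > 0, so the forward reaction is non-spontaneous (proceeds in reverse).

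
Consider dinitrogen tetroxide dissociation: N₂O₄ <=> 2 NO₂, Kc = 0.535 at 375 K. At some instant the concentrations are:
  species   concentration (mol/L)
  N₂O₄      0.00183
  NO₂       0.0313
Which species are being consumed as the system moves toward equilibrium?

none (at equilibrium)

Qc = [NO₂]² / [N₂O₄] = (0.0313)² / (0.00183) = 0.535
Qc = 0.535 = Kc; the system is at equilibrium.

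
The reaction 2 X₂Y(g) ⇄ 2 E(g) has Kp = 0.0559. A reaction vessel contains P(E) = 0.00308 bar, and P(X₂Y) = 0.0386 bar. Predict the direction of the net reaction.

Qp = P(E)² / P(X₂Y)² = (0.00308)² / (0.0386)² = 0.00637
Qp = 0.00637 < Kp = 0.0559, so the forward reaction proceeds.

toward products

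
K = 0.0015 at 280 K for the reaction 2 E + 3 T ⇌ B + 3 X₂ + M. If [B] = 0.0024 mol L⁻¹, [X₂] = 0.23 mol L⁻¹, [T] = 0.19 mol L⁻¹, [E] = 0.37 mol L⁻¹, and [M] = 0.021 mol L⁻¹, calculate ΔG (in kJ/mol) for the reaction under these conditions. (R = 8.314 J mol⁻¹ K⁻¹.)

ΔG = -1.94 kJ/mol

Q = [B]·[X₂]³·[M] / ([E]²·[T]³) = (0.0024)·(0.23)³·(0.021) / ((0.37)²·(0.19)³) = 6.53e-4
ΔG = RT ln(Q/K) = (8.314 J mol⁻¹ K⁻¹)(280 K) × ln(6.53e-4/0.0015)
   = (2.328 kJ/mol)(-0.8316) = -1.94 kJ/mol
ΔG < 0, so the forward reaction is spontaneous (proceeds forward).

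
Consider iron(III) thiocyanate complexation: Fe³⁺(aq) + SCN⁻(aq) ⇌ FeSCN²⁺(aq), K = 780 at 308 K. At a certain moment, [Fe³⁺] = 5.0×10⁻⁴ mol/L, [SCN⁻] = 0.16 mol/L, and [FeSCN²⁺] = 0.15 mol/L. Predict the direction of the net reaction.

in the reverse direction

Q = [FeSCN²⁺] / ([Fe³⁺]·[SCN⁻]) = (0.15) / ((5.0×10⁻⁴)·(0.16)) = 1900
Q = 1900 > K = 780, so the reverse reaction proceeds.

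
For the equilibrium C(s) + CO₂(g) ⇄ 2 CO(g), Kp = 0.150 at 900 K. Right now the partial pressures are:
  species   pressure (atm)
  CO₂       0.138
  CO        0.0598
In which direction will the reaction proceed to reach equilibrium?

(C is a pure solid — omitted from Qp.)
Qp = P(CO)² / P(CO₂) = (0.0598)² / (0.138) = 0.0259
Qp = 0.0259 < Kp = 0.150, so the forward reaction proceeds.

to the right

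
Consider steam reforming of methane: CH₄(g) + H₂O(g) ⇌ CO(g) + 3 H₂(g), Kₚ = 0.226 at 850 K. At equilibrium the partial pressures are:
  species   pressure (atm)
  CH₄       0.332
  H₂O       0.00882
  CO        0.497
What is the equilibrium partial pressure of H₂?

At equilibrium, Kₚ = P(CO)·P(H₂)³ / (P(CH₄)·P(H₂O)) = 0.226.
(0.497)·(P(H₂))³ / ((0.332)·(0.00882)) = 0.226
P(H₂)³ = 0.00133 ⇒ P(H₂) = 0.110 atm

P(H₂) = 0.110 atm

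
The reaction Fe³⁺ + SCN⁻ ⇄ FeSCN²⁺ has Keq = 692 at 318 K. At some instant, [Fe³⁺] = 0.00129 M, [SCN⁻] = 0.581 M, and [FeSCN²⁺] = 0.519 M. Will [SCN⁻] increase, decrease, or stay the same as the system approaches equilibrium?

Q = [FeSCN²⁺] / ([Fe³⁺]·[SCN⁻]) = (0.519) / ((0.00129)·(0.581)) = 692
Q = 692 = Keq; the system is at equilibrium.

stay the same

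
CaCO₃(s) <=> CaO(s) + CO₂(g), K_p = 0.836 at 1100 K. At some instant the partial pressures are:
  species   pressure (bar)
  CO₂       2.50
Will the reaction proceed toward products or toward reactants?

to the left

(CaCO₃, CaO are pure solids — omitted from Q_p.)
Q_p = P(CO₂) = 2.50
Q_p = 2.50 > K_p = 0.836, so the reverse reaction proceeds.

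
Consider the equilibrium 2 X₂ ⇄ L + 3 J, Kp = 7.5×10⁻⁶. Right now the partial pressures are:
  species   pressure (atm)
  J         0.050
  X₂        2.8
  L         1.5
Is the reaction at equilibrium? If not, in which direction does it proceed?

toward reactants

Qp = P(L)·P(J)³ / P(X₂)² = (1.5)·(0.050)³ / (2.8)² = 2.4×10⁻⁵
Qp = 2.4×10⁻⁵ > Kp = 7.5×10⁻⁶, so the reverse reaction proceeds.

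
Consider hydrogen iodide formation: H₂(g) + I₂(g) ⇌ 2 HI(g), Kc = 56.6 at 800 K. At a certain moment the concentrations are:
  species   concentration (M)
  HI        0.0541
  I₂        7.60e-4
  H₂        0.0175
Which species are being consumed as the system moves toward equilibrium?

Qc = [HI]² / ([H₂]·[I₂]) = (0.0541)² / ((0.0175)·(7.60e-4)) = 220
Qc = 220 > Kc = 56.6: net reverse reaction.

HI (products)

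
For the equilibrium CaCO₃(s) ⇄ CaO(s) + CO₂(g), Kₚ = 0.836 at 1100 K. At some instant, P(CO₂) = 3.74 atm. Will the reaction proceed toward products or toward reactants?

(CaCO₃, CaO are pure solids — omitted from Qₚ.)
Qₚ = P(CO₂) = 3.74
Qₚ = 3.74 > Kₚ = 0.836, so the reverse reaction proceeds.

to the left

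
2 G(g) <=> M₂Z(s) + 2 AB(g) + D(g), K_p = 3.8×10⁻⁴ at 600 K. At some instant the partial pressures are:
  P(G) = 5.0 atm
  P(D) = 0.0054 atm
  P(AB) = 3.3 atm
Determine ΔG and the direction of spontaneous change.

ΔG = 9.09 kJ/mol; the forward reaction is non-spontaneous

(M₂Z is a pure solid — omitted from Q_p.)
Q_p = P(AB)²·P(D) / P(G)² = (3.3)²·(0.0054) / (5.0)² = 0.00235
ΔG = RT ln(Q_p/K_p) = (8.314 J mol⁻¹ K⁻¹)(600 K) × ln(0.00235/3.8×10⁻⁴)
   = (4.988 kJ/mol)(1.822) = 9.09 kJ/mol
ΔG > 0, so the forward reaction is non-spontaneous (proceeds in reverse).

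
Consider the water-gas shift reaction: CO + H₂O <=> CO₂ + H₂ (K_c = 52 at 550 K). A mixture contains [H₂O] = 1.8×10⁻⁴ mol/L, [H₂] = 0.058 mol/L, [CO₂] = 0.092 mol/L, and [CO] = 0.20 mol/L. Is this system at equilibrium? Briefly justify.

no; Q > K, reaction proceeds in reverse

Q_c = [CO₂]·[H₂] / ([CO]·[H₂O]) = (0.092)·(0.058) / ((0.20)·(1.8×10⁻⁴)) = 150
Q_c = 150 > K_c = 52: net reverse reaction.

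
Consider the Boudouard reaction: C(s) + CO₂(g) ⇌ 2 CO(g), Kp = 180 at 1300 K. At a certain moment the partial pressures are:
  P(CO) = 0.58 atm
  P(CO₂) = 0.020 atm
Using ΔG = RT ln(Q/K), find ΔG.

ΔG = -25.6 kJ/mol

(C is a pure solid — omitted from Qp.)
Qp = P(CO)² / P(CO₂) = (0.58)² / (0.020) = 16.8
ΔG = RT ln(Qp/Kp) = (8.314 J mol⁻¹ K⁻¹)(1300 K) × ln(16.8/180)
   = (10.81 kJ/mol)(-2.372) = -25.6 kJ/mol
ΔG < 0, so the forward reaction is spontaneous (proceeds forward).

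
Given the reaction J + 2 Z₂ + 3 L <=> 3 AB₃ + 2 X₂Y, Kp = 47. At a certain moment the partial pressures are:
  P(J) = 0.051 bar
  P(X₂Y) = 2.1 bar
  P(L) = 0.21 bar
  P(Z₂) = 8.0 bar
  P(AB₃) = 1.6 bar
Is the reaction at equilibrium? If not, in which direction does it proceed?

toward reactants

Qp = P(AB₃)³·P(X₂Y)² / (P(J)·P(Z₂)²·P(L)³) = (1.6)³·(2.1)² / ((0.051)·(8.0)²·(0.21)³) = 600
Qp = 600 > Kp = 47, so the reverse reaction proceeds.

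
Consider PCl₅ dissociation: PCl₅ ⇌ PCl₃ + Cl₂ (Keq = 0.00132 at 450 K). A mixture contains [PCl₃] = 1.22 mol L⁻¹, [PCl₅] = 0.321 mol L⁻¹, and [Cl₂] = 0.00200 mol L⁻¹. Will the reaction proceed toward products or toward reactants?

reverse (toward reactants)

Q = [PCl₃]·[Cl₂] / [PCl₅] = (1.22)·(0.00200) / (0.321) = 0.00760
Q = 0.00760 > Keq = 0.00132, so the reverse reaction proceeds.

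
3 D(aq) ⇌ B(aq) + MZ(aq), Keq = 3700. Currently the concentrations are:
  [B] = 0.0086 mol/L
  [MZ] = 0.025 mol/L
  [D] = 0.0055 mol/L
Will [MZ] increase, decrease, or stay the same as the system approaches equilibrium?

Q = [B]·[MZ] / [D]³ = (0.0086)·(0.025) / (0.0055)³ = 1300
Q = 1300 < Keq = 3700: net forward reaction.
MZ is a product, so it increases.

increase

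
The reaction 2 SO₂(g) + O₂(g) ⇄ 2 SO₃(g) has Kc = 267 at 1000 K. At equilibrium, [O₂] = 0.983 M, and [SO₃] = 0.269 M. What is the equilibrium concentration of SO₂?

[SO₂] = 0.0166 M

At equilibrium, Kc = [SO₃]² / ([SO₂]²·[O₂]) = 267.
(0.269)² / (([SO₂])²·(0.983)) = 267
[SO₂]² = 2.76×10⁻⁴ ⇒ [SO₂] = 0.0166 M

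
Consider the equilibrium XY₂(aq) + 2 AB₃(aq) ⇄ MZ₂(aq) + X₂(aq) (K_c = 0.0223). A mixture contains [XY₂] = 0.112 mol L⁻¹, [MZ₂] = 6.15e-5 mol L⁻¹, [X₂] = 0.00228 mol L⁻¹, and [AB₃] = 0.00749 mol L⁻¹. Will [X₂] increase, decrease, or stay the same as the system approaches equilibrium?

stay the same

Q_c = [MZ₂]·[X₂] / ([XY₂]·[AB₃]²) = (6.15e-5)·(0.00228) / ((0.112)·(0.00749)²) = 0.0223
Q_c = 0.0223 = K_c; the system is at equilibrium.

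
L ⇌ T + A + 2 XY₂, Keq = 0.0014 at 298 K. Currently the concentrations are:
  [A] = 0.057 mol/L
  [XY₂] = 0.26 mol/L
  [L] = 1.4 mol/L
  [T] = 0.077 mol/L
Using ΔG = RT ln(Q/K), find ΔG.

ΔG = -4.68 kJ/mol

Q = [T]·[A]·[XY₂]² / [L] = (0.077)·(0.057)·(0.26)² / (1.4) = 2.12×10⁻⁴
ΔG = RT ln(Q/Keq) = (8.314 J mol⁻¹ K⁻¹)(298 K) × ln(2.12×10⁻⁴/0.0014)
   = (2.478 kJ/mol)(-1.888) = -4.68 kJ/mol
ΔG < 0, so the forward reaction is spontaneous (proceeds forward).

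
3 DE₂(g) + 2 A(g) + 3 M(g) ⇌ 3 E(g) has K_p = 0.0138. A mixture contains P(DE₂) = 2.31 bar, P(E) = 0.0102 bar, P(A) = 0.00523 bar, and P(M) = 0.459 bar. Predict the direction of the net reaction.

to the left

Q_p = P(E)³ / (P(DE₂)³·P(A)²·P(M)³) = (0.0102)³ / ((2.31)³·(0.00523)²·(0.459)³) = 0.0325
Q_p = 0.0325 > K_p = 0.0138, so the reverse reaction proceeds.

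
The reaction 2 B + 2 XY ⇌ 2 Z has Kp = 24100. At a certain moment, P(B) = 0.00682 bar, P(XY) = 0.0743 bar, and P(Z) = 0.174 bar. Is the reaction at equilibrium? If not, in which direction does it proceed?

Qp = P(Z)² / (P(B)²·P(XY)²) = (0.174)² / ((0.00682)²·(0.0743)²) = 1.18e5
Qp = 1.18e5 > Kp = 24100, so the reverse reaction proceeds.

in the reverse direction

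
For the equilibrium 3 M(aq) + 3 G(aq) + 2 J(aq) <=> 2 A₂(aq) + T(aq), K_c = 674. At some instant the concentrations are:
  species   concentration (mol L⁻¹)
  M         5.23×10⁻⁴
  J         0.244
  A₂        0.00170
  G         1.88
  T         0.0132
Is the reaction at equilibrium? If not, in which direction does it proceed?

Q_c = [A₂]²·[T] / ([M]³·[G]³·[J]²) = (0.00170)²·(0.0132) / ((5.23×10⁻⁴)³·(1.88)³·(0.244)²) = 674
Q_c = 674 = K_c, so the system is already at equilibrium.

no net change (already at equilibrium)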